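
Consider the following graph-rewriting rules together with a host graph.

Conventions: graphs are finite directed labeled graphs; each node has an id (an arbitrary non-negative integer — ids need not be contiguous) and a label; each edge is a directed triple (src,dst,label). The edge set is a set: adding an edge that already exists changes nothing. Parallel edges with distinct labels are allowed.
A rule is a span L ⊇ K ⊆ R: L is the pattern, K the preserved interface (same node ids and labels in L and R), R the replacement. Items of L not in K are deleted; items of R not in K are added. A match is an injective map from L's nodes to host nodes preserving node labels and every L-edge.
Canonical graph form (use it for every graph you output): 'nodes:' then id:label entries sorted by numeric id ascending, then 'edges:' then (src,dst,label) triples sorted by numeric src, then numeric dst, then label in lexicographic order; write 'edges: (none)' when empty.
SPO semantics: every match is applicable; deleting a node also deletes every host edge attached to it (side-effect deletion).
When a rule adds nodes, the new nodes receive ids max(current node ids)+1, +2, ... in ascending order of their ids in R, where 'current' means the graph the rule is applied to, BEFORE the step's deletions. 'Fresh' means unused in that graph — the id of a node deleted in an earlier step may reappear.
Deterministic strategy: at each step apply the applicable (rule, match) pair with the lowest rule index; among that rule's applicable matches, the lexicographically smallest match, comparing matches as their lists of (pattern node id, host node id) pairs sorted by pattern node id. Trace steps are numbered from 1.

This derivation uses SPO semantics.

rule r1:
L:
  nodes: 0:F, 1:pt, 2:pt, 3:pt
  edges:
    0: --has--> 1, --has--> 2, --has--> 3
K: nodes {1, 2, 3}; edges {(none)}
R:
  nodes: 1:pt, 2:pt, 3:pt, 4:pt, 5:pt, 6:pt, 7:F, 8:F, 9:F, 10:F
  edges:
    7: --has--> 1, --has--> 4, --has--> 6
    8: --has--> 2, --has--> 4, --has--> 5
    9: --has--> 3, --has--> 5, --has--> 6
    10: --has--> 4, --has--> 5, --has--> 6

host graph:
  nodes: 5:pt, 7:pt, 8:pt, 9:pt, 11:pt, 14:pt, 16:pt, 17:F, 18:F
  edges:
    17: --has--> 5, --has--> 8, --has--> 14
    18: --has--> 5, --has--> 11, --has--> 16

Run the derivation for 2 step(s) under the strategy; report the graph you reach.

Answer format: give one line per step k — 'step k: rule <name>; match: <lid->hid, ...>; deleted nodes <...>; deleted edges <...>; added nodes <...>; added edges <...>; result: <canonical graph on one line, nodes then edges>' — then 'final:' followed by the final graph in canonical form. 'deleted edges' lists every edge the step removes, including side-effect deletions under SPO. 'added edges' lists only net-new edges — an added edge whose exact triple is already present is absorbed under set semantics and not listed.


step 1: rule r1; match: 0->17, 1->5, 2->8, 3->14; deleted nodes 17; deleted edges (17,5,has); (17,8,has); (17,14,has); added nodes 19, 20, 21, 22, 23, 24, 25; added edges (22,5,has); (22,19,has); (22,21,has); (23,8,has); (23,19,has); (23,20,has); (24,14,has); (24,20,has); (24,21,has); (25,19,has); (25,20,has); (25,21,has); result: nodes: 5:pt, 7:pt, 8:pt, 9:pt, 11:pt, 14:pt, 16:pt, 18:F, 19:pt, 20:pt, 21:pt, 22:F, 23:F, 24:F, 25:F edges: (18,5,has); (18,11,has); (18,16,has); (22,5,has); (22,19,has); (22,21,has); (23,8,has); (23,19,has); (23,20,has); (24,14,has); (24,20,has); (24,21,has); (25,19,has); (25,20,has); (25,21,has)
step 2: rule r1; match: 0->18, 1->5, 2->11, 3->16; deleted nodes 18; deleted edges (18,5,has); (18,11,has); (18,16,has); added nodes 26, 27, 28, 29, 30, 31, 32; added edges (29,5,has); (29,26,has); (29,28,has); (30,11,has); (30,26,has); (30,27,has); (31,16,has); (31,27,has); (31,28,has); (32,26,has); (32,27,has); (32,28,has); result: nodes: 5:pt, 7:pt, 8:pt, 9:pt, 11:pt, 14:pt, 16:pt, 19:pt, 20:pt, 21:pt, 22:F, 23:F, 24:F, 25:F, 26:pt, 27:pt, 28:pt, 29:F, 30:F, 31:F, 32:F edges: (22,5,has); (22,19,has); (22,21,has); (23,8,has); (23,19,has); (23,20,has); (24,14,has); (24,20,has); (24,21,has); (25,19,has); (25,20,has); (25,21,has); (29,5,has); (29,26,has); (29,28,has); (30,11,has); (30,26,has); (30,27,has); (31,16,has); (31,27,has); (31,28,has); (32,26,has); (32,27,has); (32,28,has)
final:
nodes: 5:pt, 7:pt, 8:pt, 9:pt, 11:pt, 14:pt, 16:pt, 19:pt, 20:pt, 21:pt, 22:F, 23:F, 24:F, 25:F, 26:pt, 27:pt, 28:pt, 29:F, 30:F, 31:F, 32:F
edges: (22,5,has); (22,19,has); (22,21,has); (23,8,has); (23,19,has); (23,20,has); (24,14,has); (24,20,has); (24,21,has); (25,19,has); (25,20,has); (25,21,has); (29,5,has); (29,26,has); (29,28,has); (30,11,has); (30,26,has); (30,27,has); (31,16,has); (31,27,has); (31,28,has); (32,26,has); (32,27,has); (32,28,has)


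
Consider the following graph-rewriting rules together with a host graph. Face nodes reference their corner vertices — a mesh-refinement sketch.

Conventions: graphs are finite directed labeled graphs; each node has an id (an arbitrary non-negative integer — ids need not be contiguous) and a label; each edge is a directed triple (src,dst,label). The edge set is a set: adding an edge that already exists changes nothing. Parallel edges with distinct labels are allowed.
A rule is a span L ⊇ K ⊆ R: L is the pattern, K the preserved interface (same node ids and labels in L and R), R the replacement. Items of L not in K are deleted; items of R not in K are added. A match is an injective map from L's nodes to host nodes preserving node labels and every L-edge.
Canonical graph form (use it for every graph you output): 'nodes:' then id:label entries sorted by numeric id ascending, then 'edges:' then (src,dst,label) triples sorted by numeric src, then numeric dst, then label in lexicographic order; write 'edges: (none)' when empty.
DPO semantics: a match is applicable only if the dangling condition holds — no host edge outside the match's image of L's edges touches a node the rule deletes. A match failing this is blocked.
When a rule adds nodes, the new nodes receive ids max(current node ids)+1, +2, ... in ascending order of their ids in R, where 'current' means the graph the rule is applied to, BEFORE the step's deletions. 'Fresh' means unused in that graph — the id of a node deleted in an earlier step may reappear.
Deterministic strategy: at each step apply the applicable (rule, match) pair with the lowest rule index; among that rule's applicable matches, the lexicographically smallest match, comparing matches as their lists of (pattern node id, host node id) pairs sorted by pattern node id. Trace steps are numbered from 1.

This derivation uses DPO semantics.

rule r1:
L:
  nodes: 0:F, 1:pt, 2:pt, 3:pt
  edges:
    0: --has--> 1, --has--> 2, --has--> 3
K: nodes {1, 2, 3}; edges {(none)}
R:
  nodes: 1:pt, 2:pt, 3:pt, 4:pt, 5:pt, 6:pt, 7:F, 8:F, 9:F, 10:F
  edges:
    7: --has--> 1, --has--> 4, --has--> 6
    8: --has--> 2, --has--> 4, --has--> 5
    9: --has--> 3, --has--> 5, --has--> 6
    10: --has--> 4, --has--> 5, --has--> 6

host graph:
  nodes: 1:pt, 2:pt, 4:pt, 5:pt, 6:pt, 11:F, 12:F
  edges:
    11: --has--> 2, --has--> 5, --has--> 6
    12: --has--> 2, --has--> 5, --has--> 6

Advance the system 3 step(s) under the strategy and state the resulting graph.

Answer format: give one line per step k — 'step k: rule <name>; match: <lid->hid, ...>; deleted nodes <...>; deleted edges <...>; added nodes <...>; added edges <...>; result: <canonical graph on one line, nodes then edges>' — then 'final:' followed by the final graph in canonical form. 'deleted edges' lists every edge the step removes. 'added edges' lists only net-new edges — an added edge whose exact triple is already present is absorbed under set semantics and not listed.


step 1: rule r1; match: 0->11, 1->2, 2->5, 3->6; deleted nodes 11; deleted edges (11,2,has); (11,5,has); (11,6,has); added nodes 13, 14, 15, 16, 17, 18, 19; added edges (16,2,has); (16,13,has); (16,15,has); (17,5,has); (17,13,has); (17,14,has); (18,6,has); (18,14,has); (18,15,has); (19,13,has); (19,14,has); (19,15,has); result: nodes: 1:pt, 2:pt, 4:pt, 5:pt, 6:pt, 12:F, 13:pt, 14:pt, 15:pt, 16:F, 17:F, 18:F, 19:F edges: (12,2,has); (12,5,has); (12,6,has); (16,2,has); (16,13,has); (16,15,has); (17,5,has); (17,13,has); (17,14,has); (18,6,has); (18,14,has); (18,15,has); (19,13,has); (19,14,has); (19,15,has)
step 2: rule r1; match: 0->12, 1->2, 2->5, 3->6; deleted nodes 12; deleted edges (12,2,has); (12,5,has); (12,6,has); added nodes 20, 21, 22, 23, 24, 25, 26; added edges (23,2,has); (23,20,has); (23,22,has); (24,5,has); (24,20,has); (24,21,has); (25,6,has); (25,21,has); (25,22,has); (26,20,has); (26,21,has); (26,22,has); result: nodes: 1:pt, 2:pt, 4:pt, 5:pt, 6:pt, 13:pt, 14:pt, 15:pt, 16:F, 17:F, 18:F, 19:F, 20:pt, 21:pt, 22:pt, 23:F, 24:F, 25:F, 26:F edges: (16,2,has); (16,13,has); (16,15,has); (17,5,has); (17,13,has); (17,14,has); (18,6,has); (18,14,has); (18,15,has); (19,13,has); (19,14,has); (19,15,has); (23,2,has); (23,20,has); (23,22,has); (24,5,has); (24,20,has); (24,21,has); (25,6,has); (25,21,has); (25,22,has); (26,20,has); (26,21,has); (26,22,has)
step 3: rule r1; match: 0->16, 1->2, 2->13, 3->15; deleted nodes 16; deleted edges (16,2,has); (16,13,has); (16,15,has); added nodes 27, 28, 29, 30, 31, 32, 33; added edges (30,2,has); (30,27,has); (30,29,has); (31,13,has); (31,27,has); (31,28,has); (32,15,has); (32,28,has); (32,29,has); (33,27,has); (33,28,has); (33,29,has); result: nodes: 1:pt, 2:pt, 4:pt, 5:pt, 6:pt, 13:pt, 14:pt, 15:pt, 17:F, 18:F, 19:F, 20:pt, 21:pt, 22:pt, 23:F, 24:F, 25:F, 26:F, 27:pt, 28:pt, 29:pt, 30:F, 31:F, 32:F, 33:F edges: (17,5,has); (17,13,has); (17,14,has); (18,6,has); (18,14,has); (18,15,has); (19,13,has); (19,14,has); (19,15,has); (23,2,has); (23,20,has); (23,22,has); (24,5,has); (24,20,has); (24,21,has); (25,6,has); (25,21,has); (25,22,has); (26,20,has); (26,21,has); (26,22,has); (30,2,has); (30,27,has); (30,29,has); (31,13,has); (31,27,has); (31,28,has); (32,15,has); (32,28,has); (32,29,has); (33,27,has); (33,28,has); (33,29,has)
final:
nodes: 1:pt, 2:pt, 4:pt, 5:pt, 6:pt, 13:pt, 14:pt, 15:pt, 17:F, 18:F, 19:F, 20:pt, 21:pt, 22:pt, 23:F, 24:F, 25:F, 26:F, 27:pt, 28:pt, 29:pt, 30:F, 31:F, 32:F, 33:F
edges: (17,5,has); (17,13,has); (17,14,has); (18,6,has); (18,14,has); (18,15,has); (19,13,has); (19,14,has); (19,15,has); (23,2,has); (23,20,has); (23,22,has); (24,5,has); (24,20,has); (24,21,has); (25,6,has); (25,21,has); (25,22,has); (26,20,has); (26,21,has); (26,22,has); (30,2,has); (30,27,has); (30,29,has); (31,13,has); (31,27,has); (31,28,has); (32,15,has); (32,28,has); (32,29,has); (33,27,has); (33,28,has); (33,29,has)


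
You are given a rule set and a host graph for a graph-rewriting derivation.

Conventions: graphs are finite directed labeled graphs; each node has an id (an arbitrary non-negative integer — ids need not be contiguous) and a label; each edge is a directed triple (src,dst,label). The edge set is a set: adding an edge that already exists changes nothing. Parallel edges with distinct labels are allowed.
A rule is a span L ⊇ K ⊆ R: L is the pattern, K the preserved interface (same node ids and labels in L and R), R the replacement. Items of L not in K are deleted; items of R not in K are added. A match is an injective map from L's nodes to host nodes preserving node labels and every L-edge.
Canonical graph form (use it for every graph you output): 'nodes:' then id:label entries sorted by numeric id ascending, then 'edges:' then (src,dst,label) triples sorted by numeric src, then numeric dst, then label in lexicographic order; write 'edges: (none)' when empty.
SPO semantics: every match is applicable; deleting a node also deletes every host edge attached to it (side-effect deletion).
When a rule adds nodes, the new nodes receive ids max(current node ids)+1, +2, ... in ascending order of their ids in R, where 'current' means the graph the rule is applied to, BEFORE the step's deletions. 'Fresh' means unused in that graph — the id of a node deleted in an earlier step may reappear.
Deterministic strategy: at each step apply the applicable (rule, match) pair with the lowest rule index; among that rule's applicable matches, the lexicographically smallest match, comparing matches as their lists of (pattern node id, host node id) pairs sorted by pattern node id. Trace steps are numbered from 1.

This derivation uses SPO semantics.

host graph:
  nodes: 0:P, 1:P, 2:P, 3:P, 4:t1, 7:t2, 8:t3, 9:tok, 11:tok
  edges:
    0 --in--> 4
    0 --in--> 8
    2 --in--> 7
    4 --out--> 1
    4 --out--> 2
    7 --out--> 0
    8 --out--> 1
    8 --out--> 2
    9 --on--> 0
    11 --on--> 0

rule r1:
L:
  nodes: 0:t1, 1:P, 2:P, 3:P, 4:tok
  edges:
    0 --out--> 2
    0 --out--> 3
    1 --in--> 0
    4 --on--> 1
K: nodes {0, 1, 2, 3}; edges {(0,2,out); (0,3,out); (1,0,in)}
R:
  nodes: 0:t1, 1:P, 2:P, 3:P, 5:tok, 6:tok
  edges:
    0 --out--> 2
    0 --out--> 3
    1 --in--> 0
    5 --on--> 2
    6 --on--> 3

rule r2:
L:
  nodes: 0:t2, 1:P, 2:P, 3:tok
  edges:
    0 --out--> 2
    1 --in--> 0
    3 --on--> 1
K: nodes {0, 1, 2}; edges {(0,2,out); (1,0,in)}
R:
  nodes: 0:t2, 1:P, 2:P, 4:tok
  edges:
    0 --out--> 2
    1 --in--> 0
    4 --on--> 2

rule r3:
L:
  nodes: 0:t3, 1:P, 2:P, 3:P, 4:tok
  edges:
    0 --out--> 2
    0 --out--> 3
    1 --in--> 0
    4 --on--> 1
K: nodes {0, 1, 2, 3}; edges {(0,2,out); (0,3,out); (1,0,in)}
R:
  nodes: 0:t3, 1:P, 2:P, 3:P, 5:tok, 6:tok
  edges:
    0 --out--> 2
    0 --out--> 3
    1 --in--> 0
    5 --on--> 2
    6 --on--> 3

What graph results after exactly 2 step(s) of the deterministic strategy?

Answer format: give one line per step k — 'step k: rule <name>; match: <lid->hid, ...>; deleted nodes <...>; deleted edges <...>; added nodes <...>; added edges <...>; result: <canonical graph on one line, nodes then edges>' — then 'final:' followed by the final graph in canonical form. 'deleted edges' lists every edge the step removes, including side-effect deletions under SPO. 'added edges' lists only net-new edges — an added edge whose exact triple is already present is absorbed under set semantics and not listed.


step 1: rule r1; match: 0->4, 1->0, 2->1, 3->2, 4->9; deleted nodes 9; deleted edges (9,0,on); added nodes 12, 13; added edges (12,1,on); (13,2,on); result: nodes: 0:P, 1:P, 2:P, 3:P, 4:t1, 7:t2, 8:t3, 11:tok, 12:tok, 13:tok edges: (0,4,in); (0,8,in); (2,7,in); (4,1,out); (4,2,out); (7,0,out); (8,1,out); (8,2,out); (11,0,on); (12,1,on); (13,2,on)
step 2: rule r1; match: 0->4, 1->0, 2->1, 3->2, 4->11; deleted nodes 11; deleted edges (11,0,on); added nodes 14, 15; added edges (14,1,on); (15,2,on); result: nodes: 0:P, 1:P, 2:P, 3:P, 4:t1, 7:t2, 8:t3, 12:tok, 13:tok, 14:tok, 15:tok edges: (0,4,in); (0,8,in); (2,7,in); (4,1,out); (4,2,out); (7,0,out); (8,1,out); (8,2,out); (12,1,on); (13,2,on); (14,1,on); (15,2,on)
final:
nodes: 0:P, 1:P, 2:P, 3:P, 4:t1, 7:t2, 8:t3, 12:tok, 13:tok, 14:tok, 15:tok
edges: (0,4,in); (0,8,in); (2,7,in); (4,1,out); (4,2,out); (7,0,out); (8,1,out); (8,2,out); (12,1,on); (13,2,on); (14,1,on); (15,2,on)


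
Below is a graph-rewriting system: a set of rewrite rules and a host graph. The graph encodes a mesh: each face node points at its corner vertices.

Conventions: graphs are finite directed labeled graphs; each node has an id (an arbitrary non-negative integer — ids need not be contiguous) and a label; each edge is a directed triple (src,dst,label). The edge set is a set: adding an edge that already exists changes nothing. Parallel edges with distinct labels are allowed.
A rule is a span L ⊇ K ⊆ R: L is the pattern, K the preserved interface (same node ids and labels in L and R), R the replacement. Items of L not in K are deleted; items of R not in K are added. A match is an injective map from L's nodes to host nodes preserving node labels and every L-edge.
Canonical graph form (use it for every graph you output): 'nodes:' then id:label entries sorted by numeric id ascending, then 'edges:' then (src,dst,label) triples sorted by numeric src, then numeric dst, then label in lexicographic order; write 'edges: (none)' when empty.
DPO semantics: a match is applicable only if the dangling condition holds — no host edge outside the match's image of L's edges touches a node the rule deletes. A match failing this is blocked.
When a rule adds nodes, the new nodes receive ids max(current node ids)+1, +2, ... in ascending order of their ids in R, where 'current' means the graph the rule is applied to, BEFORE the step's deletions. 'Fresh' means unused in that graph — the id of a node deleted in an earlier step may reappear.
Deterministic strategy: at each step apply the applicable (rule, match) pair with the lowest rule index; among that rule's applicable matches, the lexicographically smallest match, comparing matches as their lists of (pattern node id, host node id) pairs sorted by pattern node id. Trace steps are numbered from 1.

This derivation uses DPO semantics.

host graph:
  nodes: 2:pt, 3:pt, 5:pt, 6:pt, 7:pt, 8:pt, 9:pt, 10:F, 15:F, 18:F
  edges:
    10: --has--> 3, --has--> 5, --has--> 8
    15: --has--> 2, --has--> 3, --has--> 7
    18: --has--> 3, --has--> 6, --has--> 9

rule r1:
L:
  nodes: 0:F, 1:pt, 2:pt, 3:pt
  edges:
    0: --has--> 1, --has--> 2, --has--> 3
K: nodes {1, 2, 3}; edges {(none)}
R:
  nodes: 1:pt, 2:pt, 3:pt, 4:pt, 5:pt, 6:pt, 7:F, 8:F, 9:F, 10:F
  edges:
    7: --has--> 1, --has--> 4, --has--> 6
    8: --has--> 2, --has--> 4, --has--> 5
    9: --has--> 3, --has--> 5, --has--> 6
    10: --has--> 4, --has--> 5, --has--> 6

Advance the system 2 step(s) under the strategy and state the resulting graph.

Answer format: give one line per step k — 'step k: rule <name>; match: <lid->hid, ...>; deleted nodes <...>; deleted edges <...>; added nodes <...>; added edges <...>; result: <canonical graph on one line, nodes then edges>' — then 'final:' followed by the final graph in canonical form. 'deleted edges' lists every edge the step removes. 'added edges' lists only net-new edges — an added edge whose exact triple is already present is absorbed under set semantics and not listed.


step 1: rule r1; match: 0->10, 1->3, 2->5, 3->8; deleted nodes 10; deleted edges (10,3,has); (10,5,has); (10,8,has); added nodes 19, 20, 21, 22, 23, 24, 25; added edges (22,3,has); (22,19,has); (22,21,has); (23,5,has); (23,19,has); (23,20,has); (24,8,has); (24,20,has); (24,21,has); (25,19,has); (25,20,has); (25,21,has); result: nodes: 2:pt, 3:pt, 5:pt, 6:pt, 7:pt, 8:pt, 9:pt, 15:F, 18:F, 19:pt, 20:pt, 21:pt, 22:F, 23:F, 24:F, 25:F edges: (15,2,has); (15,3,has); (15,7,has); (18,3,has); (18,6,has); (18,9,has); (22,3,has); (22,19,has); (22,21,has); (23,5,has); (23,19,has); (23,20,has); (24,8,has); (24,20,has); (24,21,has); (25,19,has); (25,20,has); (25,21,has)
step 2: rule r1; match: 0->15, 1->2, 2->3, 3->7; deleted nodes 15; deleted edges (15,2,has); (15,3,has); (15,7,has); added nodes 26, 27, 28, 29, 30, 31, 32; added edges (29,2,has); (29,26,has); (29,28,has); (30,3,has); (30,26,has); (30,27,has); (31,7,has); (31,27,has); (31,28,has); (32,26,has); (32,27,has); (32,28,has); result: nodes: 2:pt, 3:pt, 5:pt, 6:pt, 7:pt, 8:pt, 9:pt, 18:F, 19:pt, 20:pt, 21:pt, 22:F, 23:F, 24:F, 25:F, 26:pt, 27:pt, 28:pt, 29:F, 30:F, 31:F, 32:F edges: (18,3,has); (18,6,has); (18,9,has); (22,3,has); (22,19,has); (22,21,has); (23,5,has); (23,19,has); (23,20,has); (24,8,has); (24,20,has); (24,21,has); (25,19,has); (25,20,has); (25,21,has); (29,2,has); (29,26,has); (29,28,has); (30,3,has); (30,26,has); (30,27,has); (31,7,has); (31,27,has); (31,28,has); (32,26,has); (32,27,has); (32,28,has)
final:
nodes: 2:pt, 3:pt, 5:pt, 6:pt, 7:pt, 8:pt, 9:pt, 18:F, 19:pt, 20:pt, 21:pt, 22:F, 23:F, 24:F, 25:F, 26:pt, 27:pt, 28:pt, 29:F, 30:F, 31:F, 32:F
edges: (18,3,has); (18,6,has); (18,9,has); (22,3,has); (22,19,has); (22,21,has); (23,5,has); (23,19,has); (23,20,has); (24,8,has); (24,20,has); (24,21,has); (25,19,has); (25,20,has); (25,21,has); (29,2,has); (29,26,has); (29,28,has); (30,3,has); (30,26,has); (30,27,has); (31,7,has); (31,27,has); (31,28,has); (32,26,has); (32,27,has); (32,28,has)


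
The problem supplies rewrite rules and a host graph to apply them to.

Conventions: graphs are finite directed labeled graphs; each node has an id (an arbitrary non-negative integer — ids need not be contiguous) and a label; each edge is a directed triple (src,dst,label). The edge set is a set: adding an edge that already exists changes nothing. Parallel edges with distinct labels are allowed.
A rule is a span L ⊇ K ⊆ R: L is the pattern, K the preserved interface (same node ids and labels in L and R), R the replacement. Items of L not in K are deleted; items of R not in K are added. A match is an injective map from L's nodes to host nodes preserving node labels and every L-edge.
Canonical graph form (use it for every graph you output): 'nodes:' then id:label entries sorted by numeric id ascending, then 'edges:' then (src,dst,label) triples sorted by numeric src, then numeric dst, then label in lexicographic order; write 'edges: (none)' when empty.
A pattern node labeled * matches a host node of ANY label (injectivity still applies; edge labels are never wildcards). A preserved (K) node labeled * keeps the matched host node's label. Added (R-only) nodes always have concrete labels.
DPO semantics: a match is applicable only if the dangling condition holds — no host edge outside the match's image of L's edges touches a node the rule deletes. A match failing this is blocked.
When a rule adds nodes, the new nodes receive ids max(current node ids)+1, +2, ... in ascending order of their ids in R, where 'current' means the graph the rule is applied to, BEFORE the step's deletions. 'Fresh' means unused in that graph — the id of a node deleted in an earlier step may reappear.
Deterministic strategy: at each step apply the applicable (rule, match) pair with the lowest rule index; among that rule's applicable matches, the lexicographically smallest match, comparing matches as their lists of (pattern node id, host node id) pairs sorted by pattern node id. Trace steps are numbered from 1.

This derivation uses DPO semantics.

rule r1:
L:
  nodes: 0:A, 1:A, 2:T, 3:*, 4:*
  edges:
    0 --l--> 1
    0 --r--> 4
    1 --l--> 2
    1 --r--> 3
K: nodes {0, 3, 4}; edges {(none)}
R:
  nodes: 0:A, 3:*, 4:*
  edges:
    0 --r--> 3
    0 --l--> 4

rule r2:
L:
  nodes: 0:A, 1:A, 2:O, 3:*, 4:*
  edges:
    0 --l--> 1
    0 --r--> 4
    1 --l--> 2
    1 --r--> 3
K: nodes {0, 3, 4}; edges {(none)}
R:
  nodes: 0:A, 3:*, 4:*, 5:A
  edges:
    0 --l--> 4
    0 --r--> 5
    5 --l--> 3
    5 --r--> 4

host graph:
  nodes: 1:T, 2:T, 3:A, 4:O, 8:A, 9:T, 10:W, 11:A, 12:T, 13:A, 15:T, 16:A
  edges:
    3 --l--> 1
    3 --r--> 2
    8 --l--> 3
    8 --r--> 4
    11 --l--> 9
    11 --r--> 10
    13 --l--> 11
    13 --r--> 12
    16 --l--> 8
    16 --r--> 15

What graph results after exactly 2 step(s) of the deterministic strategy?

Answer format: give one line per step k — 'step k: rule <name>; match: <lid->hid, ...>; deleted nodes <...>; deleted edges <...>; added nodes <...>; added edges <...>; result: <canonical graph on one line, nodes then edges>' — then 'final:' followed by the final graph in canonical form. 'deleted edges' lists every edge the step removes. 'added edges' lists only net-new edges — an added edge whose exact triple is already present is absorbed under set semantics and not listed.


step 1: rule r1; match: 0->8, 1->3, 2->1, 3->2, 4->4; deleted nodes 1, 3; deleted edges (3,1,l); (3,2,r); (8,3,l); (8,4,r); added nodes (none); added edges (8,2,r); (8,4,l); result: nodes: 2:T, 4:O, 8:A, 9:T, 10:W, 11:A, 12:T, 13:A, 15:T, 16:A edges: (8,2,r); (8,4,l); (11,9,l); (11,10,r); (13,11,l); (13,12,r); (16,8,l); (16,15,r)
step 2: rule r1; match: 0->13, 1->11, 2->9, 3->10, 4->12; deleted nodes 9, 11; deleted edges (11,9,l); (11,10,r); (13,11,l); (13,12,r); added nodes (none); added edges (13,10,r); (13,12,l); result: nodes: 2:T, 4:O, 8:A, 10:W, 12:T, 13:A, 15:T, 16:A edges: (8,2,r); (8,4,l); (13,10,r); (13,12,l); (16,8,l); (16,15,r)
final:
nodes: 2:T, 4:O, 8:A, 10:W, 12:T, 13:A, 15:T, 16:A
edges: (8,2,r); (8,4,l); (13,10,r); (13,12,l); (16,8,l); (16,15,r)


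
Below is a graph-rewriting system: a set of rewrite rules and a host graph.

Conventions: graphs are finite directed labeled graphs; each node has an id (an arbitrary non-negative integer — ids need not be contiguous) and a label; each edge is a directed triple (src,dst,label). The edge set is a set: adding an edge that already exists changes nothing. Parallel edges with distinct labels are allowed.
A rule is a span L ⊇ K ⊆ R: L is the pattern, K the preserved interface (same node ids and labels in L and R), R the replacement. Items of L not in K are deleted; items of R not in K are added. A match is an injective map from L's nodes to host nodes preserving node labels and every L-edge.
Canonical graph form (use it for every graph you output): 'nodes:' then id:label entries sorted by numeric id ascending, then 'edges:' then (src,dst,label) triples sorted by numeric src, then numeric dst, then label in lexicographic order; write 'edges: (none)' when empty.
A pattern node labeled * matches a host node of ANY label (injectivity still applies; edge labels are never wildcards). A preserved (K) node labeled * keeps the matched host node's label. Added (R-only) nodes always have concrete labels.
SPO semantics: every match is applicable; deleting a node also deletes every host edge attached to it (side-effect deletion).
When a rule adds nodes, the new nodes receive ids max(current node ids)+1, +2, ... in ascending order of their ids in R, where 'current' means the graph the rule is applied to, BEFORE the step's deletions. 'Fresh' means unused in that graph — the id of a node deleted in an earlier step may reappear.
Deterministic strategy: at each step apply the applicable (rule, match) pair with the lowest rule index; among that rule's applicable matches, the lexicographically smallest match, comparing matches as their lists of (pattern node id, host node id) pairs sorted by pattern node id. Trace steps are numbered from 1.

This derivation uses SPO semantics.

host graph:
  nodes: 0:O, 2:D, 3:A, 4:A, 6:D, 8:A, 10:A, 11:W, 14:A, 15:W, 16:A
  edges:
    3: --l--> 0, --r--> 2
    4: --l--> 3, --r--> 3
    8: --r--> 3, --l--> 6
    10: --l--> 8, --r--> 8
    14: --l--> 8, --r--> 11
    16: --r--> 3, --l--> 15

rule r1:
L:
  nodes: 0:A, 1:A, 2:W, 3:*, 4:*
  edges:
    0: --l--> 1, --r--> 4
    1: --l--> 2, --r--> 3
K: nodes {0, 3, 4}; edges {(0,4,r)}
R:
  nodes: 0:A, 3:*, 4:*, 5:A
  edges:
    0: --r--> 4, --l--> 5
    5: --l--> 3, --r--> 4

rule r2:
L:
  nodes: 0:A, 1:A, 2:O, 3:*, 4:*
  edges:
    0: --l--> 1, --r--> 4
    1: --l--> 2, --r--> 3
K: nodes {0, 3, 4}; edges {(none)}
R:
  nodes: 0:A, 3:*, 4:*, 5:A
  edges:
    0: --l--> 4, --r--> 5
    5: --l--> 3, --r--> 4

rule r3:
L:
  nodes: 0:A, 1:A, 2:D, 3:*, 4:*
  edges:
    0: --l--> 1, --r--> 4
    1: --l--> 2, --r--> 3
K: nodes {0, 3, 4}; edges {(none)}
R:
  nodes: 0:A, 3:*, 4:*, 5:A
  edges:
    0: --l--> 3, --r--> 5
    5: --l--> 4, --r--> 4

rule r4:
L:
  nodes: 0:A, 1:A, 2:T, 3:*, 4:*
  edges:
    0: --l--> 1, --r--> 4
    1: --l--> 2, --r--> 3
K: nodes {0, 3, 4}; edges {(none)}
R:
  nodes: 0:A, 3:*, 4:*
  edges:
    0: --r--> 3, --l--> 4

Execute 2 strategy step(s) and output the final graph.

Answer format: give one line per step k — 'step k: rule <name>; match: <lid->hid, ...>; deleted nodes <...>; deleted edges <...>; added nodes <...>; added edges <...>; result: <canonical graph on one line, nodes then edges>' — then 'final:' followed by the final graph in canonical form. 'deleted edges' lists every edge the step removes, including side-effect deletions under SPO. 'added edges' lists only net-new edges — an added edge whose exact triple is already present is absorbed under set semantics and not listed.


step 1: rule r3; match: 0->14, 1->8, 2->6, 3->3, 4->11; deleted nodes 6, 8; deleted edges (8,3,r); (8,6,l); (10,8,l); (10,8,r); (14,8,l); (14,11,r); added nodes 17; added edges (14,3,l); (14,17,r); (17,11,l); (17,11,r); result: nodes: 0:O, 2:D, 3:A, 4:A, 10:A, 11:W, 14:A, 15:W, 16:A, 17:A edges: (3,0,l); (3,2,r); (4,3,l); (4,3,r); (14,3,l); (14,17,r); (16,3,r); (16,15,l); (17,11,l); (17,11,r)
step 2: rule r2; match: 0->14, 1->3, 2->0, 3->2, 4->17; deleted nodes 0, 3; deleted edges (3,0,l); (3,2,r); (4,3,l); (4,3,r); (14,3,l); (14,17,r); (16,3,r); added nodes 18; added edges (14,17,l); (14,18,r); (18,2,l); (18,17,r); result: nodes: 2:D, 4:A, 10:A, 11:W, 14:A, 15:W, 16:A, 17:A, 18:A edges: (14,17,l); (14,18,r); (16,15,l); (17,11,l); (17,11,r); (18,2,l); (18,17,r)
final:
nodes: 2:D, 4:A, 10:A, 11:W, 14:A, 15:W, 16:A, 17:A, 18:A
edges: (14,17,l); (14,18,r); (16,15,l); (17,11,l); (17,11,r); (18,2,l); (18,17,r)


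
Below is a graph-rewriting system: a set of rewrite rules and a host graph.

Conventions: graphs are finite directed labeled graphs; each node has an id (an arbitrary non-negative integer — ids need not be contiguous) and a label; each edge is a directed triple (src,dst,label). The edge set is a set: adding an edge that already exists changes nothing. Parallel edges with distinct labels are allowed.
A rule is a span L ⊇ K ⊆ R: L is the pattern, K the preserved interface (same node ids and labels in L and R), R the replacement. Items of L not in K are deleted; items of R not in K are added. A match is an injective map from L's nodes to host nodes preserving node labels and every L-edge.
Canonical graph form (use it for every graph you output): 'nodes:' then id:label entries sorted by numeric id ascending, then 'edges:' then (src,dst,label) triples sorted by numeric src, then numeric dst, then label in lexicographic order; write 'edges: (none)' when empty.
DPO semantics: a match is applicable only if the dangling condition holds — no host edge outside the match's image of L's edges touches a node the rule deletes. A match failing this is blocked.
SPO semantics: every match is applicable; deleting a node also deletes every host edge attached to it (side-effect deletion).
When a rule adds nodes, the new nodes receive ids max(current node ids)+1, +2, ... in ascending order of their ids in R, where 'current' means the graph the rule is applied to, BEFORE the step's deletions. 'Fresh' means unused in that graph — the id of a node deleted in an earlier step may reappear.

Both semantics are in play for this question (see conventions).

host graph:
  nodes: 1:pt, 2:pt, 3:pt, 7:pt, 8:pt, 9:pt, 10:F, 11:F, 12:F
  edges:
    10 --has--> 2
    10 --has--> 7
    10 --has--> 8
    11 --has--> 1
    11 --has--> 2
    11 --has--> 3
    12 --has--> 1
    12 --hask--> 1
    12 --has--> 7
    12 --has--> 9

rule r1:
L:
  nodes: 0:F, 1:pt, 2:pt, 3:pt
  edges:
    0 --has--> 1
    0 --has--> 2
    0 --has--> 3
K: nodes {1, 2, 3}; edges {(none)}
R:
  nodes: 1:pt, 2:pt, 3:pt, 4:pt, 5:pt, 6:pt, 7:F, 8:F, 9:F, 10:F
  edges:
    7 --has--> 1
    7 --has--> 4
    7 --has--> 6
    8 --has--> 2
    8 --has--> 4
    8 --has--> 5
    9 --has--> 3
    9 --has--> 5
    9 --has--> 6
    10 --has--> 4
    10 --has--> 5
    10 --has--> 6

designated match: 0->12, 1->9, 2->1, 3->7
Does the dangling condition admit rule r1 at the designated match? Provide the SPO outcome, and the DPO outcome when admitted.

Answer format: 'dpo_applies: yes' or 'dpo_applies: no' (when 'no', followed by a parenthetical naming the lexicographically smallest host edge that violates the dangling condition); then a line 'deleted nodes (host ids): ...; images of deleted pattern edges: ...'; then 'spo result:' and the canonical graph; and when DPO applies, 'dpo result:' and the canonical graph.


dpo_applies: no
(the rule deletes node 12, which keeps host edge (12,1,hask) outside the match image — the dangling condition fails, DPO blocks; SPO proceeds and side-deletes such edges)
deleted nodes (host ids): 12; images of deleted pattern edges: (12,1,has); (12,7,has); (12,9,has)
spo result:
nodes: 1:pt, 2:pt, 3:pt, 7:pt, 8:pt, 9:pt, 10:F, 11:F, 13:pt, 14:pt, 15:pt, 16:F, 17:F, 18:F, 19:F
edges: (10,2,has); (10,7,has); (10,8,has); (11,1,has); (11,2,has); (11,3,has); (16,9,has); (16,13,has); (16,15,has); (17,1,has); (17,13,has); (17,14,has); (18,7,has); (18,14,has); (18,15,has); (19,13,has); (19,14,has); (19,15,has)


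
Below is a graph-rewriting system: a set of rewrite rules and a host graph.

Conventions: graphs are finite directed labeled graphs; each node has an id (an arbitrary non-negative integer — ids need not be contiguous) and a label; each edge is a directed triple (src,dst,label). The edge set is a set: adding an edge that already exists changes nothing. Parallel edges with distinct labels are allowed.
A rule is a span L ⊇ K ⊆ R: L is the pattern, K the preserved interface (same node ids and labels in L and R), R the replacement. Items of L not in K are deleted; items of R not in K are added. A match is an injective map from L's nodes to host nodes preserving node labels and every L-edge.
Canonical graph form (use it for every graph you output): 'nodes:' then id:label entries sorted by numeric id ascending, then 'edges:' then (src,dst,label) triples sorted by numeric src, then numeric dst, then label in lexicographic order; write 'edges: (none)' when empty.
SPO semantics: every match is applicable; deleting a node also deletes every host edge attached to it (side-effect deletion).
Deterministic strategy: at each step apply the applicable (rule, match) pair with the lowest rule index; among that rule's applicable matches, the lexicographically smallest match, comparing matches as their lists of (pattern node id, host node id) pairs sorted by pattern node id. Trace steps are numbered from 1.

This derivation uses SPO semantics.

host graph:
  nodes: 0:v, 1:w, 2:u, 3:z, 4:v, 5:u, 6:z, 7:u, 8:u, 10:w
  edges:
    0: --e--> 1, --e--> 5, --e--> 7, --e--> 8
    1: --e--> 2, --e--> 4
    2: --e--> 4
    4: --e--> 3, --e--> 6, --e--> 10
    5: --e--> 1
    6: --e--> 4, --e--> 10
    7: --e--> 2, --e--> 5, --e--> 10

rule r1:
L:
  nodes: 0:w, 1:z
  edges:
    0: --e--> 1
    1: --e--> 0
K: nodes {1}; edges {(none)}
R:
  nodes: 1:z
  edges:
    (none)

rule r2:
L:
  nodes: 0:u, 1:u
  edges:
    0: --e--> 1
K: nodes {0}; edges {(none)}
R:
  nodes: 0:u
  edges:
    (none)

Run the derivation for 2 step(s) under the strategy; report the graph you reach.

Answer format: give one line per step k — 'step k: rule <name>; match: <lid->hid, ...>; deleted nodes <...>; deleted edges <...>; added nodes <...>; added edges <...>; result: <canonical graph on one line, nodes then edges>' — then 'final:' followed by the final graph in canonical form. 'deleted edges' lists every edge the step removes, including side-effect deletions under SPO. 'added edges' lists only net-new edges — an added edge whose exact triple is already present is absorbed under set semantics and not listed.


step 1: rule r2; match: 0->7, 1->2; deleted nodes 2; deleted edges (1,2,e); (2,4,e); (7,2,e); added nodes (none); added edges (none); result: nodes: 0:v, 1:w, 3:z, 4:v, 5:u, 6:z, 7:u, 8:u, 10:w edges: (0,1,e); (0,5,e); (0,7,e); (0,8,e); (1,4,e); (4,3,e); (4,6,e); (4,10,e); (5,1,e); (6,4,e); (6,10,e); (7,5,e); (7,10,e)
step 2: rule r2; match: 0->7, 1->5; deleted nodes 5; deleted edges (0,5,e); (5,1,e); (7,5,e); added nodes (none); added edges (none); result: nodes: 0:v, 1:w, 3:z, 4:v, 6:z, 7:u, 8:u, 10:w edges: (0,1,e); (0,7,e); (0,8,e); (1,4,e); (4,3,e); (4,6,e); (4,10,e); (6,4,e); (6,10,e); (7,10,e)
final:
nodes: 0:v, 1:w, 3:z, 4:v, 6:z, 7:u, 8:u, 10:w
edges: (0,1,e); (0,7,e); (0,8,e); (1,4,e); (4,3,e); (4,6,e); (4,10,e); (6,4,e); (6,10,e); (7,10,e)


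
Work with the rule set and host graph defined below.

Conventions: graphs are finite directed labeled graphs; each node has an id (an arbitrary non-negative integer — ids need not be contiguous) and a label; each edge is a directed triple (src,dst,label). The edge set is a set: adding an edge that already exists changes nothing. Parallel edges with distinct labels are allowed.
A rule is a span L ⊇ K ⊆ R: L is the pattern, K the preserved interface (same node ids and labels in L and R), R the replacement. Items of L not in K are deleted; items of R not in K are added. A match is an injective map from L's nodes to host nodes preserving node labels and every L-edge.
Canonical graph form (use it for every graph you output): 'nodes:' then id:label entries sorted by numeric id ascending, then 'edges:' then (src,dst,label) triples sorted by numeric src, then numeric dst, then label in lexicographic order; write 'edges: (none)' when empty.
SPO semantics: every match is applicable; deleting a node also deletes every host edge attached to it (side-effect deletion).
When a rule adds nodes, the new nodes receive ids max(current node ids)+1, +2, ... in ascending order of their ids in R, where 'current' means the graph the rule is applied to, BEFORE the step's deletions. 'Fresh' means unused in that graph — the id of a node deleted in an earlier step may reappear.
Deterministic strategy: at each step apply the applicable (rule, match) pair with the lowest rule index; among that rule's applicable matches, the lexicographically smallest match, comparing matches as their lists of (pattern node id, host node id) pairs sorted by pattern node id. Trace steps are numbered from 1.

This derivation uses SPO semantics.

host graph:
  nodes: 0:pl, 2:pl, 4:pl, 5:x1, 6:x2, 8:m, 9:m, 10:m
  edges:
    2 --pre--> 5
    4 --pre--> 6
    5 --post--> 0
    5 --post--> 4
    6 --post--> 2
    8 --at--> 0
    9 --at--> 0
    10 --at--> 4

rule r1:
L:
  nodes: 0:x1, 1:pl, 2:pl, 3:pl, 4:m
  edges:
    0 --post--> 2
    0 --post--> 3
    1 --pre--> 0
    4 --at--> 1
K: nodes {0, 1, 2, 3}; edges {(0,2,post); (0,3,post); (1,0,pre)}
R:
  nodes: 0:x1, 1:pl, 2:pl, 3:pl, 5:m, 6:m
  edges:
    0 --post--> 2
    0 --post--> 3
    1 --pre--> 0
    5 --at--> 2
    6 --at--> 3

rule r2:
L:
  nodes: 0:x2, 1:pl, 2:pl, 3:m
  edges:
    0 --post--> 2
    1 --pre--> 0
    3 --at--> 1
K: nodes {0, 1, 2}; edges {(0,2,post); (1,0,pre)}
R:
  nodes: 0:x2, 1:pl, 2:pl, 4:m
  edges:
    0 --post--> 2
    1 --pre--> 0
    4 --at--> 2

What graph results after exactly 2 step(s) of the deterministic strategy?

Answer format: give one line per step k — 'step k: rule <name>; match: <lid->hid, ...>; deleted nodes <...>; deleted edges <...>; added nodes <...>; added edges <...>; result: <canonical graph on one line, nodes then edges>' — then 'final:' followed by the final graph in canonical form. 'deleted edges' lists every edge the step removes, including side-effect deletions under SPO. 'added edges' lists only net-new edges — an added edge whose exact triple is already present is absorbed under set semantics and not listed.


step 1: rule r2; match: 0->6, 1->4, 2->2, 3->10; deleted nodes 10; deleted edges (10,4,at); added nodes 11; added edges (11,2,at); result: nodes: 0:pl, 2:pl, 4:pl, 5:x1, 6:x2, 8:m, 9:m, 11:m edges: (2,5,pre); (4,6,pre); (5,0,post); (5,4,post); (6,2,post); (8,0,at); (9,0,at); (11,2,at)
step 2: rule r1; match: 0->5, 1->2, 2->0, 3->4, 4->11; deleted nodes 11; deleted edges (11,2,at); added nodes 12, 13; added edges (12,0,at); (13,4,at); result: nodes: 0:pl, 2:pl, 4:pl, 5:x1, 6:x2, 8:m, 9:m, 12:m, 13:m edges: (2,5,pre); (4,6,pre); (5,0,post); (5,4,post); (6,2,post); (8,0,at); (9,0,at); (12,0,at); (13,4,at)
final:
nodes: 0:pl, 2:pl, 4:pl, 5:x1, 6:x2, 8:m, 9:m, 12:m, 13:m
edges: (2,5,pre); (4,6,pre); (5,0,post); (5,4,post); (6,2,post); (8,0,at); (9,0,at); (12,0,at); (13,4,at)


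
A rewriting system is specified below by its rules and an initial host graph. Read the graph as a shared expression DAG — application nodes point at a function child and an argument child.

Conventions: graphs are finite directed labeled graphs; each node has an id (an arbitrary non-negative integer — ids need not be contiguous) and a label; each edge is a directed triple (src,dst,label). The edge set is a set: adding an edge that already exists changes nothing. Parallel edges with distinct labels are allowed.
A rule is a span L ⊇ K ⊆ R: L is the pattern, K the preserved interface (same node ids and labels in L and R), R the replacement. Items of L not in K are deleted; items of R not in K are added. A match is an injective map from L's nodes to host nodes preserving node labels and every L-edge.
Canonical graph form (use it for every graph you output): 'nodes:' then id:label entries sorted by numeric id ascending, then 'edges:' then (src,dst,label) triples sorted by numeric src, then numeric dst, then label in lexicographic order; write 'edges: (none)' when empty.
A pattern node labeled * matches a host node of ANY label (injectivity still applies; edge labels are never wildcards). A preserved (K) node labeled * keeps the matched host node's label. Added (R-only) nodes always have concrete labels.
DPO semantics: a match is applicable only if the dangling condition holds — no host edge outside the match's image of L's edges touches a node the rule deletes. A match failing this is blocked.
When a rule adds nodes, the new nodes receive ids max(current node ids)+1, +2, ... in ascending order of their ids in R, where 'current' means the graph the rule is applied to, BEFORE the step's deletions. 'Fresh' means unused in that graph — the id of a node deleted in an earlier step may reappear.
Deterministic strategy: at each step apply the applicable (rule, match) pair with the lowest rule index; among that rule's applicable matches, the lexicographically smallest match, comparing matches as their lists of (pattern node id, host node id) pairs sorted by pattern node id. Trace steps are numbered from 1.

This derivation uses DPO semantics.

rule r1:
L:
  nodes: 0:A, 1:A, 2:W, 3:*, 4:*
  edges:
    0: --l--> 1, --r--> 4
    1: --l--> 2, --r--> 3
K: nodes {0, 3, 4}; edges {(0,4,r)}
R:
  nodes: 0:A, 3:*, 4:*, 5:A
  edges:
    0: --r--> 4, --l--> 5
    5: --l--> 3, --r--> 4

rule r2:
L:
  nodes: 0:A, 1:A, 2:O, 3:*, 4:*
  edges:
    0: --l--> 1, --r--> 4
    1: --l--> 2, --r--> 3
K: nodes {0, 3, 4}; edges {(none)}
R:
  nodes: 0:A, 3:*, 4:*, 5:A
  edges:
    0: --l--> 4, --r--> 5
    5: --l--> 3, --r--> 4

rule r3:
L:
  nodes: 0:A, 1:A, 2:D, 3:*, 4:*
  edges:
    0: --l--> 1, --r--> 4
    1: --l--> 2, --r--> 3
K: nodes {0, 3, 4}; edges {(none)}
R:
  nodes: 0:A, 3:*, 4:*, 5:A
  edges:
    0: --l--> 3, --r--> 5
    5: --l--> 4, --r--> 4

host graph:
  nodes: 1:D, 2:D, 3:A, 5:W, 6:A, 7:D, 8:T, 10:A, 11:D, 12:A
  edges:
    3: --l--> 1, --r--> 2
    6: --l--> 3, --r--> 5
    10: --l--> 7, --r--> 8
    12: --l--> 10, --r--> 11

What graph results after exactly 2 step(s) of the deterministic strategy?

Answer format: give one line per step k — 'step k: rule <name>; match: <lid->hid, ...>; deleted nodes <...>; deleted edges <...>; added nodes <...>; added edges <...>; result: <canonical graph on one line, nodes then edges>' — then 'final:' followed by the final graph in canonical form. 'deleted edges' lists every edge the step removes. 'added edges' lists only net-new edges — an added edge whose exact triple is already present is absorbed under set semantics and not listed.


step 1: rule r3; match: 0->6, 1->3, 2->1, 3->2, 4->5; deleted nodes 1, 3; deleted edges (3,1,l); (3,2,r); (6,3,l); (6,5,r); added nodes 13; added edges (6,2,l); (6,13,r); (13,5,l); (13,5,r); result: nodes: 2:D, 5:W, 6:A, 7:D, 8:T, 10:A, 11:D, 12:A, 13:A edges: (6,2,l); (6,13,r); (10,7,l); (10,8,r); (12,10,l); (12,11,r); (13,5,l); (13,5,r)
step 2: rule r3; match: 0->12, 1->10, 2->7, 3->8, 4->11; deleted nodes 7, 10; deleted edges (10,7,l); (10,8,r); (12,10,l); (12,11,r); added nodes 14; added edges (12,8,l); (12,14,r); (14,11,l); (14,11,r); result: nodes: 2:D, 5:W, 6:A, 8:T, 11:D, 12:A, 13:A, 14:A edges: (6,2,l); (6,13,r); (12,8,l); (12,14,r); (13,5,l); (13,5,r); (14,11,l); (14,11,r)
final:
nodes: 2:D, 5:W, 6:A, 8:T, 11:D, 12:A, 13:A, 14:A
edges: (6,2,l); (6,13,r); (12,8,l); (12,14,r); (13,5,l); (13,5,r); (14,11,l); (14,11,r)
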